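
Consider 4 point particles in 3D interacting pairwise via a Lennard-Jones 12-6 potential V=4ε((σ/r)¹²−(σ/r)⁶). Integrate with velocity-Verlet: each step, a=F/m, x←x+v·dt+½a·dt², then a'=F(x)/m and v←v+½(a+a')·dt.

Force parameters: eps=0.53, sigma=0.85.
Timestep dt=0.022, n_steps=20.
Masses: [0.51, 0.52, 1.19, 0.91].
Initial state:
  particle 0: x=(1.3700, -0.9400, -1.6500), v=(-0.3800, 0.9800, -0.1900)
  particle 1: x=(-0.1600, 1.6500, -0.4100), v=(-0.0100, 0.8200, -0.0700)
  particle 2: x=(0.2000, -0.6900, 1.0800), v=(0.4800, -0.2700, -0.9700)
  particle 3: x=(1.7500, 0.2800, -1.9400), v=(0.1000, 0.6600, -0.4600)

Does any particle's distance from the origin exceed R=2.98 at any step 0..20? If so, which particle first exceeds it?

step 0: x0=(1.3700, -0.9400, -1.6500) x1=(-0.1600, 1.6500, -0.4100) x2=(0.2000, -0.6900, 1.0800) x3=(1.7500, 0.2800, -1.9400)
step 1: x0=(1.3617, -0.9182, -1.6542) x1=(-0.1602, 1.6680, -0.4115) x2=(0.2106, -0.6959, 1.0587) x3=(1.7522, 0.2944, -1.9501)
step 2: x0=(1.3536, -0.8958, -1.6586) x1=(-0.1604, 1.6861, -0.4131) x2=(0.2211, -0.7019, 1.0373) x3=(1.7542, 0.3084, -1.9601)
step 3: x0=(1.3457, -0.8728, -1.6631) x1=(-0.1606, 1.7041, -0.4146) x2=(0.2317, -0.7078, 1.0160) x3=(1.7562, 0.3222, -1.9700)
step 4: x0=(1.3380, -0.8493, -1.6678) x1=(-0.1609, 1.7221, -0.4162) x2=(0.2422, -0.7138, 0.9946) x3=(1.7580, 0.3356, -1.9799)
step 5: x0=(1.3305, -0.8253, -1.6726) x1=(-0.1611, 1.7401, -0.4177) x2=(0.2528, -0.7197, 0.9733) x3=(1.7597, 0.3487, -1.9896)
step 6: x0=(1.3231, -0.8006, -1.6775) x1=(-0.1613, 1.7581, -0.4192) x2=(0.2634, -0.7256, 0.9519) x3=(1.7613, 0.3615, -1.9993)
step 7: x0=(1.3160, -0.7754, -1.6827) x1=(-0.1615, 1.7762, -0.4208) x2=(0.2739, -0.7316, 0.9306) x3=(1.7628, 0.3740, -2.0089)
step 8: x0=(1.3092, -0.7495, -1.6879) x1=(-0.1617, 1.7942, -0.4223) x2=(0.2845, -0.7375, 0.9092) x3=(1.7641, 0.3861, -2.0183)
step 9: x0=(1.3026, -0.7230, -1.6934) x1=(-0.1619, 1.8122, -0.4239) x2=(0.2951, -0.7434, 0.8879) x3=(1.7653, 0.3979, -2.0277)
step 10: x0=(1.2963, -0.6958, -1.6991) x1=(-0.1620, 1.8301, -0.4254) x2=(0.3056, -0.7493, 0.8665) x3=(1.7664, 0.4092, -2.0370)
step 11: x0=(1.2902, -0.6679, -1.7049) x1=(-0.1622, 1.8481, -0.4270) x2=(0.3162, -0.7553, 0.8451) x3=(1.7672, 0.4202, -2.0461)
step 12: x0=(1.2845, -0.6394, -1.7110) x1=(-0.1624, 1.8661, -0.4285) x2=(0.3267, -0.7612, 0.8238) x3=(1.7679, 0.4308, -2.0551)
step 13: x0=(1.2791, -0.6100, -1.7174) x1=(-0.1626, 1.8841, -0.4301) x2=(0.3373, -0.7671, 0.8024) x3=(1.7684, 0.4410, -2.0640)
step 14: x0=(1.2741, -0.5799, -1.7239) x1=(-0.1628, 1.9021, -0.4316) x2=(0.3479, -0.7730, 0.7810) x3=(1.7687, 0.4508, -2.0727)
step 15: x0=(1.2695, -0.5490, -1.7308) x1=(-0.1630, 1.9200, -0.4332) x2=(0.3584, -0.7790, 0.7597) x3=(1.7688, 0.4600, -2.0813)
step 16: x0=(1.2653, -0.5171, -1.7380) x1=(-0.1631, 1.9380, -0.4347) x2=(0.3690, -0.7849, 0.7383) x3=(1.7686, 0.4688, -2.0897)
step 17: x0=(1.2616, -0.4843, -1.7454) x1=(-0.1633, 1.9560, -0.4363) x2=(0.3796, -0.7908, 0.7169) x3=(1.7682, 0.4771, -2.0979)
step 18: x0=(1.2584, -0.4506, -1.7533) x1=(-0.1635, 1.9739, -0.4378) x2=(0.3902, -0.7967, 0.6955) x3=(1.7675, 0.4848, -2.1059)
step 19: x0=(1.2557, -0.4157, -1.7615) x1=(-0.1636, 1.9919, -0.4394) x2=(0.4007, -0.8027, 0.6742) x3=(1.7664, 0.4919, -2.1137)
step 20: x0=(1.2538, -0.3798, -1.7702) x1=(-0.1638, 2.0098, -0.4410) x2=(0.4113, -0.8086, 0.6528) x3=(1.7650, 0.4983, -2.1212)

no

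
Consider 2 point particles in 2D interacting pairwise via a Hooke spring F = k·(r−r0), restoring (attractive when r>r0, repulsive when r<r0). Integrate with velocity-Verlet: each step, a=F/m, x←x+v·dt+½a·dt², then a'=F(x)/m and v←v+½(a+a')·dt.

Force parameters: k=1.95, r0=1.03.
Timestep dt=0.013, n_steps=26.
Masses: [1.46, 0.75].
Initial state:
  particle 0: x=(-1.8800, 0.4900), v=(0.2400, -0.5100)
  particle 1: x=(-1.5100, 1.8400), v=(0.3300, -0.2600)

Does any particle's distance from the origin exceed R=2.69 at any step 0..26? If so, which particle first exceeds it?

no

step 0: x0=(-1.8800, 0.4900) x1=(-1.5100, 1.8400)
step 1: x0=(-1.8769, 0.4834) x1=(-1.5057, 1.8365)
step 2: x0=(-1.8737, 0.4769) x1=(-1.5015, 1.8329)
step 3: x0=(-1.8705, 0.4705) x1=(-1.4973, 1.8291)
step 4: x0=(-1.8673, 0.4641) x1=(-1.4932, 1.8252)
step 5: x0=(-1.8641, 0.4579) x1=(-1.4891, 1.8211)
step 6: x0=(-1.8609, 0.4517) x1=(-1.4850, 1.8169)
step 7: x0=(-1.8576, 0.4456) x1=(-1.4810, 1.8124)
step 8: x0=(-1.8543, 0.4396) x1=(-1.4771, 1.8078)
step 9: x0=(-1.8510, 0.4337) x1=(-1.4732, 1.8031)
step 10: x0=(-1.8477, 0.4278) x1=(-1.4693, 1.7982)
step 11: x0=(-1.8443, 0.4221) x1=(-1.4655, 1.7931)
step 12: x0=(-1.8409, 0.4164) x1=(-1.4617, 1.7878)
step 13: x0=(-1.8375, 0.4108) x1=(-1.4580, 1.7824)
step 14: x0=(-1.8341, 0.4053) x1=(-1.4543, 1.7768)
step 15: x0=(-1.8306, 0.3999) x1=(-1.4507, 1.7711)
step 16: x0=(-1.8271, 0.3946) x1=(-1.4471, 1.7652)
step 17: x0=(-1.8236, 0.3893) x1=(-1.4435, 1.7591)
step 18: x0=(-1.8201, 0.3842) x1=(-1.4400, 1.7528)
step 19: x0=(-1.8166, 0.3791) x1=(-1.4366, 1.7464)
step 20: x0=(-1.8130, 0.3741) x1=(-1.4332, 1.7398)
step 21: x0=(-1.8094, 0.3692) x1=(-1.4298, 1.7331)
step 22: x0=(-1.8058, 0.3644) x1=(-1.4265, 1.7262)
step 23: x0=(-1.8021, 0.3597) x1=(-1.4232, 1.7191)
step 24: x0=(-1.7985, 0.3550) x1=(-1.4200, 1.7119)
step 25: x0=(-1.7948, 0.3504) x1=(-1.4168, 1.7045)
step 26: x0=(-1.7911, 0.3460) x1=(-1.4137, 1.6970)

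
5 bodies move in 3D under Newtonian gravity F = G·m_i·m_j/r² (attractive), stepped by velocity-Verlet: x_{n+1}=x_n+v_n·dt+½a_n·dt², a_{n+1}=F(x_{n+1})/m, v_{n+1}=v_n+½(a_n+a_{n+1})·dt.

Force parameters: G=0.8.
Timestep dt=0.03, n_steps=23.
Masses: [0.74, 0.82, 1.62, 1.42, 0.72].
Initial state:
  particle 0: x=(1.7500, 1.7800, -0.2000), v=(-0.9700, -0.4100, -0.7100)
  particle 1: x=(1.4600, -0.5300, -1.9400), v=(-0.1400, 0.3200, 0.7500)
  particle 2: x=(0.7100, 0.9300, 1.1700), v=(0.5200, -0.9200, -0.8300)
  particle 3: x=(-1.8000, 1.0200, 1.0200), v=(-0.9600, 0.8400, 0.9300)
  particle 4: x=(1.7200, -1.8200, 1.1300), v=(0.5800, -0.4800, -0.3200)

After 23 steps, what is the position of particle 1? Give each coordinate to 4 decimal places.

(1.3507, -0.2796, -1.3600)

step 0: x0=(1.7500, 1.7800, -0.2000) x1=(1.4600, -0.5300, -1.9400) x2=(0.7100, 0.9300, 1.1700) x3=(-1.8000, 1.0200, 1.0200) x4=(1.7200, -1.8200, 1.1300)
step 1: x0=(1.7208, 1.7676, -0.2212) x1=(1.4558, -0.5204, -1.9174) x2=(0.7256, 0.9024, 1.1450) x3=(-1.8287, 1.0452, 1.0479) x4=(1.7374, -1.8343, 1.1204)
step 2: x0=(1.6913, 1.7549, -0.2422) x1=(1.4515, -0.5106, -1.8946) x2=(0.7411, 0.8748, 1.1199) x3=(-1.8571, 1.0703, 1.0758) x4=(1.7546, -1.8484, 1.1107)
step 3: x0=(1.6616, 1.7420, -0.2629) x1=(1.4472, -0.5008, -1.8716) x2=(0.7566, 0.8472, 1.0946) x3=(-1.8853, 1.0955, 1.1036) x4=(1.7718, -1.8622, 1.1009)
step 4: x0=(1.6317, 1.7288, -0.2834) x1=(1.4429, -0.4909, -1.8484) x2=(0.7720, 0.8196, 1.0691) x3=(-1.9132, 1.1206, 1.1314) x4=(1.7889, -1.8759, 1.0911)
step 5: x0=(1.6015, 1.7153, -0.3036) x1=(1.4385, -0.4809, -1.8250) x2=(0.7875, 0.7920, 1.0435) x3=(-1.9409, 1.1456, 1.1592) x4=(1.8059, -1.8893, 1.0812)
step 6: x0=(1.5711, 1.7015, -0.3236) x1=(1.4340, -0.4707, -1.8014) x2=(0.8028, 0.7645, 1.0178) x3=(-1.9684, 1.1707, 1.1869) x4=(1.8228, -1.9025, 1.0713)
step 7: x0=(1.5406, 1.6875, -0.3434) x1=(1.4295, -0.4605, -1.7775) x2=(0.8182, 0.7369, 0.9918) x3=(-1.9957, 1.1956, 1.2147) x4=(1.8396, -1.9155, 1.0613)
step 8: x0=(1.5098, 1.6731, -0.3629) x1=(1.4250, -0.4502, -1.7534) x2=(0.8335, 0.7094, 0.9657) x3=(-2.0228, 1.2206, 1.2423) x4=(1.8563, -1.9283, 1.0512)
step 9: x0=(1.4787, 1.6584, -0.3821) x1=(1.4204, -0.4398, -1.7291) x2=(0.8489, 0.6819, 0.9394) x3=(-2.0497, 1.2455, 1.2699) x4=(1.8729, -1.9409, 1.0411)
step 10: x0=(1.4475, 1.6434, -0.4010) x1=(1.4158, -0.4292, -1.7046) x2=(0.8642, 0.6544, 0.9130) x3=(-2.0764, 1.2704, 1.2975) x4=(1.8894, -1.9532, 1.0309)
step 11: x0=(1.4162, 1.6280, -0.4197) x1=(1.4111, -0.4186, -1.6798) x2=(0.8795, 0.6270, 0.8863) x3=(-2.1029, 1.2952, 1.3250) x4=(1.9058, -1.9653, 1.0206)
step 12: x0=(1.3846, 1.6123, -0.4381) x1=(1.4064, -0.4078, -1.6548) x2=(0.8948, 0.5996, 0.8595) x3=(-2.1292, 1.3199, 1.3525) x4=(1.9222, -1.9772, 1.0102)
step 13: x0=(1.3529, 1.5963, -0.4562) x1=(1.4016, -0.3969, -1.6295) x2=(0.9101, 0.5723, 0.8325) x3=(-2.1553, 1.3447, 1.3799) x4=(1.9384, -1.9888, 0.9998)
step 14: x0=(1.3210, 1.5798, -0.4740) x1=(1.3968, -0.3858, -1.6039) x2=(0.9253, 0.5450, 0.8053) x3=(-2.1813, 1.3694, 1.4073) x4=(1.9545, -2.0003, 0.9894)
step 15: x0=(1.2890, 1.5630, -0.4915) x1=(1.3919, -0.3746, -1.5780) x2=(0.9406, 0.5177, 0.7779) x3=(-2.2071, 1.3940, 1.4347) x4=(1.9705, -2.0115, 0.9788)
step 16: x0=(1.2568, 1.5458, -0.5087) x1=(1.3870, -0.3633, -1.5519) x2=(0.9559, 0.4905, 0.7503) x3=(-2.2328, 1.4186, 1.4619) x4=(1.9865, -2.0225, 0.9682)
step 17: x0=(1.2246, 1.5282, -0.5257) x1=(1.3820, -0.3518, -1.5255) x2=(0.9711, 0.4633, 0.7225) x3=(-2.2583, 1.4431, 1.4892) x4=(2.0023, -2.0332, 0.9575)
step 18: x0=(1.1922, 1.5102, -0.5423) x1=(1.3770, -0.3402, -1.4988) x2=(0.9864, 0.4362, 0.6945) x3=(-2.2836, 1.4676, 1.5163) x4=(2.0180, -2.0437, 0.9467)
step 19: x0=(1.1597, 1.4917, -0.5586) x1=(1.3719, -0.3284, -1.4717) x2=(1.0016, 0.4091, 0.6663) x3=(-2.3088, 1.4921, 1.5434) x4=(2.0336, -2.0540, 0.9358)
step 20: x0=(1.1272, 1.4728, -0.5746) x1=(1.3667, -0.3165, -1.4443) x2=(1.0168, 0.3821, 0.6378) x3=(-2.3339, 1.5165, 1.5705) x4=(2.0491, -2.0640, 0.9249)
step 21: x0=(1.0946, 1.4535, -0.5903) x1=(1.3614, -0.3044, -1.4166) x2=(1.0321, 0.3551, 0.6091) x3=(-2.3588, 1.5409, 1.5975) x4=(2.0645, -2.0738, 0.9139)
step 22: x0=(1.0620, 1.4336, -0.6057) x1=(1.3561, -0.2920, -1.3885) x2=(1.0473, 0.3282, 0.5802) x3=(-2.3836, 1.5652, 1.6245) x4=(2.0797, -2.0834, 0.9028)
step 23: x0=(1.0293, 1.4134, -0.6208) x1=(1.3507, -0.2796, -1.3600) x2=(1.0625, 0.3014, 0.5510) x3=(-2.4083, 1.5894, 1.6514) x4=(2.0949, -2.0927, 0.8917)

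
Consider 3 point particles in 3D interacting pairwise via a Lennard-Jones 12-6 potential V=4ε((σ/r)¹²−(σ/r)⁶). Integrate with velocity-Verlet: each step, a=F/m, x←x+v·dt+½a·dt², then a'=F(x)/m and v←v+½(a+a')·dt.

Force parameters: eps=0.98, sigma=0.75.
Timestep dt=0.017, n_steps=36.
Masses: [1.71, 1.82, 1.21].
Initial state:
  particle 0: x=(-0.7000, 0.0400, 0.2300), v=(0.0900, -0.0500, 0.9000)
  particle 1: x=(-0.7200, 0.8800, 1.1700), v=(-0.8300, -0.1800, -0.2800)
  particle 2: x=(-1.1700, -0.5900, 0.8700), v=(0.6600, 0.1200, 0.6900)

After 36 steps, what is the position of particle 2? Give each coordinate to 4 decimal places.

step 0: x0=(-0.7000, 0.0400, 0.2300) x1=(-0.7200, 0.8800, 1.1700) x2=(-1.1700, -0.5900, 0.8700)
step 1: x0=(-0.6986, 0.0391, 0.2455) x1=(-0.7341, 0.8769, 1.1652) x2=(-1.1586, -0.5878, 0.8815)
step 2: x0=(-0.6974, 0.0379, 0.2614) x1=(-0.7482, 0.8737, 1.1603) x2=(-1.1470, -0.5851, 0.8927)
step 3: x0=(-0.6963, 0.0366, 0.2776) x1=(-0.7624, 0.8703, 1.1553) x2=(-1.1350, -0.5819, 0.9034)
step 4: x0=(-0.6956, 0.0351, 0.2943) x1=(-0.7765, 0.8668, 1.1501) x2=(-1.1227, -0.5783, 0.9137)
step 5: x0=(-0.6950, 0.0334, 0.3115) x1=(-0.7906, 0.8632, 1.1449) x2=(-1.1101, -0.5742, 0.9236)
step 6: x0=(-0.6947, 0.0315, 0.3291) x1=(-0.8047, 0.8594, 1.1395) x2=(-1.0971, -0.5695, 0.9330)
step 7: x0=(-0.6947, 0.0294, 0.3472) x1=(-0.8188, 0.8554, 1.1339) x2=(-1.0838, -0.5643, 0.9420)
step 8: x0=(-0.6948, 0.0272, 0.3658) x1=(-0.8329, 0.8512, 1.1283) x2=(-1.0702, -0.5586, 0.9505)
step 9: x0=(-0.6953, 0.0248, 0.3849) x1=(-0.8470, 0.8468, 1.1224) x2=(-1.0563, -0.5524, 0.9585)
step 10: x0=(-0.6959, 0.0223, 0.4044) x1=(-0.8610, 0.8421, 1.1164) x2=(-1.0421, -0.5456, 0.9661)
step 11: x0=(-0.6967, 0.0198, 0.4244) x1=(-0.8750, 0.8372, 1.1102) x2=(-1.0277, -0.5384, 0.9734)
step 12: x0=(-0.6977, 0.0174, 0.4446) x1=(-0.8890, 0.8320, 1.1038) x2=(-1.0133, -0.5311, 0.9806)
step 13: x0=(-0.6986, 0.0155, 0.4649) x1=(-0.9029, 0.8265, 1.0971) x2=(-0.9989, -0.5238, 0.9881)
step 14: x0=(-0.6992, 0.0144, 0.4849) x1=(-0.9167, 0.8206, 1.0903) x2=(-0.9850, -0.5173, 0.9963)
step 15: x0=(-0.6994, 0.0148, 0.5041) x1=(-0.9305, 0.8144, 1.0833) x2=(-0.9719, -0.5122, 1.0060)
step 16: x0=(-0.6987, 0.0172, 0.5218) x1=(-0.9442, 0.8078, 1.0760) x2=(-0.9601, -0.5094, 1.0181)
step 17: x0=(-0.6971, 0.0222, 0.5378) x1=(-0.9578, 0.8007, 1.0684) x2=(-0.9498, -0.5095, 1.0331)
step 18: x0=(-0.6946, 0.0297, 0.5520) x1=(-0.9712, 0.7932, 1.0606) x2=(-0.9410, -0.5126, 1.0509)
step 19: x0=(-0.6914, 0.0395, 0.5648) x1=(-0.9845, 0.7852, 1.0526) x2=(-0.9333, -0.5181, 1.0711)
step 20: x0=(-0.6878, 0.0508, 0.5768) x1=(-0.9977, 0.7767, 1.0443) x2=(-0.9264, -0.5251, 1.0928)
step 21: x0=(-0.6842, 0.0631, 0.5886) x1=(-1.0107, 0.7677, 1.0357) x2=(-0.9198, -0.5328, 1.1152)
step 22: x0=(-0.6807, 0.0760, 0.6004) x1=(-1.0235, 0.7582, 1.0270) x2=(-0.9133, -0.5406, 1.1379)
step 23: x0=(-0.6774, 0.0891, 0.6125) x1=(-1.0361, 0.7485, 1.0180) x2=(-0.9068, -0.5481, 1.1604)
step 24: x0=(-0.6742, 0.1020, 0.6249) x1=(-1.0487, 0.7384, 1.0090) x2=(-0.9001, -0.5551, 1.1826)
step 25: x0=(-0.6711, 0.1145, 0.6376) x1=(-1.0614, 0.7285, 1.0001) x2=(-0.8933, -0.5615, 1.2043)
step 26: x0=(-0.6678, 0.1261, 0.6502) x1=(-1.0744, 0.7189, 0.9915) x2=(-0.8864, -0.5672, 1.2256)
step 27: x0=(-0.6639, 0.1362, 0.6625) x1=(-1.0880, 0.7103, 0.9835) x2=(-0.8793, -0.5723, 1.2464)
step 28: x0=(-0.6589, 0.1444, 0.6743) x1=(-1.1027, 0.7030, 0.9764) x2=(-0.8720, -0.5767, 1.2668)
step 29: x0=(-0.6524, 0.1502, 0.6853) x1=(-1.1189, 0.6975, 0.9702) x2=(-0.8647, -0.5804, 1.2866)
step 30: x0=(-0.6444, 0.1536, 0.6956) x1=(-1.1366, 0.6938, 0.9651) x2=(-0.8571, -0.5834, 1.3060)
step 31: x0=(-0.6350, 0.1550, 0.7054) x1=(-1.1558, 0.6917, 0.9607) x2=(-0.8495, -0.5858, 1.3249)
step 32: x0=(-0.6245, 0.1548, 0.7149) x1=(-1.1760, 0.6905, 0.9569) x2=(-0.8417, -0.5877, 1.3434)
step 33: x0=(-0.6135, 0.1537, 0.7244) x1=(-1.1968, 0.6899, 0.9534) x2=(-0.8338, -0.5889, 1.3614)
step 34: x0=(-0.6024, 0.1520, 0.7341) x1=(-1.2178, 0.6894, 0.9500) x2=(-0.8258, -0.5896, 1.3790)
step 35: x0=(-0.5913, 0.1501, 0.7441) x1=(-1.2388, 0.6888, 0.9466) x2=(-0.8177, -0.5897, 1.3962)
step 36: x0=(-0.5806, 0.1480, 0.7545) x1=(-1.2595, 0.6880, 0.9431) x2=(-0.8095, -0.5894, 1.4130)

(-0.8095, -0.5894, 1.4130)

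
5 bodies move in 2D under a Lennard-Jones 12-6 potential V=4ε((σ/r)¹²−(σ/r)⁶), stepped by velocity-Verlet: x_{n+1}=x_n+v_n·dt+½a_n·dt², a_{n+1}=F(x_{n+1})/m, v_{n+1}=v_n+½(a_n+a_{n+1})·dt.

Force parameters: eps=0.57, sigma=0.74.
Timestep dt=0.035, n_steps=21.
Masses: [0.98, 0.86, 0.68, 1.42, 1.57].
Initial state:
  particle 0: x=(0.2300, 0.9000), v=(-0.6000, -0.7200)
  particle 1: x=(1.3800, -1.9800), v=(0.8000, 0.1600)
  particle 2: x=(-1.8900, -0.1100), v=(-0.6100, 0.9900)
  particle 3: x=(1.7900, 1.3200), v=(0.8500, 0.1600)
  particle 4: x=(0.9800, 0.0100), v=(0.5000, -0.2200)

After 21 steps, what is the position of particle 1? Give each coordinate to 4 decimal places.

step 0: x0=(0.2300, 0.9000) x1=(1.3800, -1.9800) x2=(-1.8900, -0.1100) x3=(1.7900, 1.3200) x4=(0.9800, 0.0100)
step 1: x0=(0.2093, 0.8745) x1=(1.4080, -1.9744) x2=(-1.9113, -0.0753) x3=(1.8197, 1.3256) x4=(0.9974, 0.0025)
step 2: x0=(0.1892, 0.8484) x1=(1.4360, -1.9688) x2=(-1.9327, -0.0407) x3=(1.8493, 1.3310) x4=(1.0144, -0.0045)
step 3: x0=(0.1697, 0.8218) x1=(1.4640, -1.9631) x2=(-1.9540, -0.0060) x3=(1.8788, 1.3364) x4=(1.0312, -0.0112)
step 4: x0=(0.1507, 0.7947) x1=(1.4920, -1.9574) x2=(-1.9753, 0.0286) x3=(1.9083, 1.3417) x4=(1.0477, -0.0175)
step 5: x0=(0.1323, 0.7672) x1=(1.5199, -1.9517) x2=(-1.9966, 0.0633) x3=(1.9376, 1.3470) x4=(1.0639, -0.0235)
step 6: x0=(0.1143, 0.7393) x1=(1.5479, -1.9459) x2=(-2.0179, 0.0980) x3=(1.9670, 1.3522) x4=(1.0799, -0.0292)
step 7: x0=(0.0968, 0.7110) x1=(1.5759, -1.9402) x2=(-2.0391, 0.1327) x3=(1.9962, 1.3573) x4=(1.0956, -0.0347)
step 8: x0=(0.0798, 0.6824) x1=(1.6038, -1.9344) x2=(-2.0604, 0.1673) x3=(2.0255, 1.3624) x4=(1.1111, -0.0399)
step 9: x0=(0.0632, 0.6535) x1=(1.6318, -1.9285) x2=(-2.0816, 0.2020) x3=(2.0547, 1.3674) x4=(1.1263, -0.0449)
step 10: x0=(0.0470, 0.6243) x1=(1.6597, -1.9227) x2=(-2.1028, 0.2367) x3=(2.0838, 1.3724) x4=(1.1413, -0.0498)
step 11: x0=(0.0312, 0.5949) x1=(1.6876, -1.9168) x2=(-2.1240, 0.2714) x3=(2.1130, 1.3773) x4=(1.1561, -0.0544)
step 12: x0=(0.0157, 0.5653) x1=(1.7155, -1.9109) x2=(-2.1451, 0.3061) x3=(2.1421, 1.3822) x4=(1.1707, -0.0590)
step 13: x0=(0.0006, 0.5355) x1=(1.7434, -1.9049) x2=(-2.1663, 0.3408) x3=(2.1711, 1.3871) x4=(1.1851, -0.0633)
step 14: x0=(-0.0142, 0.5056) x1=(1.7713, -1.8989) x2=(-2.1874, 0.3755) x3=(2.2002, 1.3920) x4=(1.1994, -0.0676)
step 15: x0=(-0.0287, 0.4755) x1=(1.7992, -1.8929) x2=(-2.2085, 0.4102) x3=(2.2292, 1.3968) x4=(1.2134, -0.0718)
step 16: x0=(-0.0429, 0.4452) x1=(1.8271, -1.8868) x2=(-2.2296, 0.4449) x3=(2.2582, 1.4015) x4=(1.2273, -0.0759)
step 17: x0=(-0.0569, 0.4149) x1=(1.8550, -1.8807) x2=(-2.2507, 0.4796) x3=(2.2871, 1.4063) x4=(1.2411, -0.0799)
step 18: x0=(-0.0706, 0.3845) x1=(1.8828, -1.8746) x2=(-2.2718, 0.5143) x3=(2.3161, 1.4110) x4=(1.2547, -0.0839)
step 19: x0=(-0.0841, 0.3540) x1=(1.9107, -1.8684) x2=(-2.2928, 0.5490) x3=(2.3450, 1.4157) x4=(1.2682, -0.0878)
step 20: x0=(-0.0973, 0.3234) x1=(1.9385, -1.8622) x2=(-2.3138, 0.5837) x3=(2.3740, 1.4204) x4=(1.2816, -0.0916)
step 21: x0=(-0.1104, 0.2928) x1=(1.9663, -1.8560) x2=(-2.3349, 0.6184) x3=(2.4029, 1.4251) x4=(1.2949, -0.0955)

(1.9663, -1.8560)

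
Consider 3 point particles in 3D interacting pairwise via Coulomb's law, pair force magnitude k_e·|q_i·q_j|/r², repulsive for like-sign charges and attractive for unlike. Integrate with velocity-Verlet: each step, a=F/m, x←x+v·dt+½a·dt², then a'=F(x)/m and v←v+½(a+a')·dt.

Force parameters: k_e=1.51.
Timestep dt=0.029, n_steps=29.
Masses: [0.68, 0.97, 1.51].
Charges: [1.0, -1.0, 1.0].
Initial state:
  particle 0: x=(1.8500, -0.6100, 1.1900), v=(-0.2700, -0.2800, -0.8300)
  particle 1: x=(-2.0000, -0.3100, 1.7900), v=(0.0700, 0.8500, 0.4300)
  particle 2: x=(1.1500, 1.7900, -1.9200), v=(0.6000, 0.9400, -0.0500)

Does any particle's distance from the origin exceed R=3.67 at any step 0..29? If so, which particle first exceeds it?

no

step 0: x0=(1.8500, -0.6100, 1.1900) x1=(-2.0000, -0.3100, 1.7900) x2=(1.1500, 1.7900, -1.9200)
step 1: x0=(1.8421, -0.6182, 1.1660) x1=(-1.9979, -0.2853, 1.8024) x2=(1.1674, 1.8173, -1.9215)
step 2: x0=(1.8341, -0.6264, 1.1421) x1=(-1.9957, -0.2607, 1.8148) x2=(1.1847, 1.8446, -1.9229)
step 3: x0=(1.8261, -0.6346, 1.1183) x1=(-1.9934, -0.2360, 1.8272) x2=(1.2021, 1.8719, -1.9244)
step 4: x0=(1.8179, -0.6430, 1.0946) x1=(-1.9910, -0.2113, 1.8395) x2=(1.2194, 1.8992, -1.9260)
step 5: x0=(1.8096, -0.6514, 1.0710) x1=(-1.9885, -0.1866, 1.8518) x2=(1.2367, 1.9266, -1.9275)
step 6: x0=(1.8012, -0.6598, 1.0476) x1=(-1.9858, -0.1619, 1.8640) x2=(1.2539, 1.9539, -1.9291)
step 7: x0=(1.7927, -0.6683, 1.0242) x1=(-1.9831, -0.1372, 1.8761) x2=(1.2712, 1.9813, -1.9306)
step 8: x0=(1.7841, -0.6769, 1.0010) x1=(-1.9802, -0.1125, 1.8882) x2=(1.2884, 2.0088, -1.9322)
step 9: x0=(1.7754, -0.6856, 0.9779) x1=(-1.9772, -0.0878, 1.9003) x2=(1.3056, 2.0362, -1.9338)
step 10: x0=(1.7666, -0.6942, 0.9549) x1=(-1.9742, -0.0631, 1.9123) x2=(1.3227, 2.0637, -1.9355)
step 11: x0=(1.7577, -0.7030, 0.9320) x1=(-1.9710, -0.0383, 1.9243) x2=(1.3399, 2.0912, -1.9371)
step 12: x0=(1.7487, -0.7118, 0.9092) x1=(-1.9677, -0.0136, 1.9362) x2=(1.3570, 2.1187, -1.9388)
step 13: x0=(1.7396, -0.7207, 0.8865) x1=(-1.9643, 0.0111, 1.9480) x2=(1.3741, 2.1463, -1.9405)
step 14: x0=(1.7304, -0.7296, 0.8640) x1=(-1.9608, 0.0359, 1.9598) x2=(1.3912, 2.1738, -1.9422)
step 15: x0=(1.7211, -0.7386, 0.8415) x1=(-1.9572, 0.0606, 1.9716) x2=(1.4082, 2.2014, -1.9439)
step 16: x0=(1.7116, -0.7477, 0.8192) x1=(-1.9534, 0.0853, 1.9833) x2=(1.4252, 2.2291, -1.9456)
step 17: x0=(1.7021, -0.7568, 0.7970) x1=(-1.9496, 0.1100, 1.9949) x2=(1.4423, 2.2567, -1.9474)
step 18: x0=(1.6925, -0.7659, 0.7749) x1=(-1.9457, 0.1348, 2.0065) x2=(1.4593, 2.2844, -1.9492)
step 19: x0=(1.6827, -0.7752, 0.7529) x1=(-1.9417, 0.1595, 2.0180) x2=(1.4762, 2.3121, -1.9509)
step 20: x0=(1.6729, -0.7844, 0.7310) x1=(-1.9376, 0.1842, 2.0295) x2=(1.4932, 2.3398, -1.9527)
step 21: x0=(1.6629, -0.7938, 0.7092) x1=(-1.9333, 0.2089, 2.0409) x2=(1.5101, 2.3676, -1.9546)
step 22: x0=(1.6529, -0.8031, 0.6876) x1=(-1.9290, 0.2336, 2.0523) x2=(1.5271, 2.3954, -1.9564)
step 23: x0=(1.6427, -0.8126, 0.6660) x1=(-1.9246, 0.2583, 2.0636) x2=(1.5440, 2.4232, -1.9582)
step 24: x0=(1.6325, -0.8220, 0.6446) x1=(-1.9200, 0.2830, 2.0749) x2=(1.5609, 2.4511, -1.9601)
step 25: x0=(1.6221, -0.8316, 0.6232) x1=(-1.9154, 0.3077, 2.0860) x2=(1.5777, 2.4789, -1.9619)
step 26: x0=(1.6117, -0.8412, 0.6020) x1=(-1.9107, 0.3324, 2.0972) x2=(1.5946, 2.5069, -1.9638)
step 27: x0=(1.6011, -0.8508, 0.5809) x1=(-1.9059, 0.3570, 2.1083) x2=(1.6114, 2.5348, -1.9657)
step 28: x0=(1.5904, -0.8605, 0.5599) x1=(-1.9010, 0.3817, 2.1193) x2=(1.6283, 2.5627, -1.9676)
step 29: x0=(1.5797, -0.8702, 0.5390) x1=(-1.8960, 0.4063, 2.1302) x2=(1.6451, 2.5907, -1.9695)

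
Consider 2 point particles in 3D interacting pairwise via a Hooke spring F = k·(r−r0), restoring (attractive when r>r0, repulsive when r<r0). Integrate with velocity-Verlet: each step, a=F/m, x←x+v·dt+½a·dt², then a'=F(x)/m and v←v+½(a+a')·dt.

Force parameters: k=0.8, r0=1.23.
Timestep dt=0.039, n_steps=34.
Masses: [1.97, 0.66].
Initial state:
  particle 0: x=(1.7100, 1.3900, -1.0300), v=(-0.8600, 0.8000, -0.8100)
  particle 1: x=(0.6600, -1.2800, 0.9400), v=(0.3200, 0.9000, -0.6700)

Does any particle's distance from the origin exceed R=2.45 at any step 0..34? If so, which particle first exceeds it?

yes, particle 0

step 0: x0=(1.7100, 1.3900, -1.0300) x1=(0.6600, -1.2800, 0.9400)
step 1: x0=(1.6763, 1.4207, -1.0612) x1=(0.6731, -1.2433, 0.9127)
step 2: x0=(1.6421, 1.4503, -1.0916) x1=(0.6874, -1.2034, 0.8830)
step 3: x0=(1.6076, 1.4788, -1.1212) x1=(0.7028, -1.1604, 0.8511)
step 4: x0=(1.5727, 1.5063, -1.1501) x1=(0.7193, -1.1143, 0.8167)
step 5: x0=(1.5375, 1.5328, -1.1782) x1=(0.7368, -1.0651, 0.7801)
step 6: x0=(1.5019, 1.5583, -1.2055) x1=(0.7553, -1.0129, 0.7412)
step 7: x0=(1.4661, 1.5827, -1.2320) x1=(0.7746, -0.9577, 0.7000)
step 8: x0=(1.4300, 1.6062, -1.2578) x1=(0.7947, -0.8996, 0.6566)
step 9: x0=(1.3937, 1.6288, -1.2829) x1=(0.8155, -0.8386, 0.6111)
step 10: x0=(1.3571, 1.6504, -1.3073) x1=(0.8369, -0.7748, 0.5634)
step 11: x0=(1.3204, 1.6710, -1.3309) x1=(0.8590, -0.7084, 0.5136)
step 12: x0=(1.2835, 1.6909, -1.3539) x1=(0.8815, -0.6393, 0.4618)
step 13: x0=(1.2464, 1.7098, -1.3762) x1=(0.9045, -0.5677, 0.4080)
step 14: x0=(1.2092, 1.7280, -1.3979) x1=(0.9279, -0.4937, 0.3523)
step 15: x0=(1.1719, 1.7454, -1.4190) x1=(0.9515, -0.4173, 0.2948)
step 16: x0=(1.1346, 1.7620, -1.4395) x1=(0.9754, -0.3388, 0.2355)
step 17: x0=(1.0972, 1.7780, -1.4594) x1=(0.9994, -0.2581, 0.1746)
step 18: x0=(1.0597, 1.7932, -1.4788) x1=(1.0236, -0.1755, 0.1121)
step 19: x0=(1.0223, 1.8079, -1.4977) x1=(1.0477, -0.0909, 0.0480)
step 20: x0=(0.9848, 1.8219, -1.5161) x1=(1.0719, -0.0047, -0.0174)
step 21: x0=(0.9474, 1.8354, -1.5341) x1=(1.0959, 0.0832, -0.0842)
step 22: x0=(0.9100, 1.8485, -1.5516) x1=(1.1199, 0.1726, -0.1523)
step 23: x0=(0.8727, 1.8610, -1.5688) x1=(1.1436, 0.2633, -0.2214)
step 24: x0=(0.8355, 1.8732, -1.5856) x1=(1.1672, 0.3552, -0.2916)
step 25: x0=(0.7983, 1.8850, -1.6022) x1=(1.1905, 0.4483, -0.3627)
step 26: x0=(0.7612, 1.8964, -1.6184) x1=(1.2136, 0.5423, -0.4347)
step 27: x0=(0.7242, 1.9076, -1.6344) x1=(1.2363, 0.6371, -0.5074)
step 28: x0=(0.6873, 1.9186, -1.6502) x1=(1.2588, 0.7327, -0.5807)
step 29: x0=(0.6505, 1.9293, -1.6658) x1=(1.2810, 0.8289, -0.6546)
step 30: x0=(0.6138, 1.9399, -1.6812) x1=(1.3029, 0.9255, -0.7289)
step 31: x0=(0.5772, 1.9503, -1.6965) x1=(1.3246, 1.0226, -0.8036)
step 32: x0=(0.5407, 1.9607, -1.7118) x1=(1.3460, 1.1199, -0.8785)
step 33: x0=(0.5042, 1.9709, -1.7269) x1=(1.3672, 1.2175, -0.9537)
step 34: x0=(0.4678, 1.9812, -1.7420) x1=(1.3882, 1.3152, -1.0291)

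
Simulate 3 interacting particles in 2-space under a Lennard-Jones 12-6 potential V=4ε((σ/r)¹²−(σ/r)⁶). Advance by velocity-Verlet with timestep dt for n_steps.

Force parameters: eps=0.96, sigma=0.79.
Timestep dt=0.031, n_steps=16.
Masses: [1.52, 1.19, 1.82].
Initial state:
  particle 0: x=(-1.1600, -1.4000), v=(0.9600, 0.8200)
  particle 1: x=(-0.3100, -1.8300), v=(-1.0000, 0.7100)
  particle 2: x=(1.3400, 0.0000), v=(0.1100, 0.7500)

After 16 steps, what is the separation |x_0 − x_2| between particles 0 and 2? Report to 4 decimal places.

step 0: x0=(-1.1600, -1.4000) x1=(-0.3100, -1.8300) x2=(1.3400, 0.0000)
step 1: x0=(-1.1295, -1.3750) x1=(-0.3420, -1.8075) x2=(1.3434, 0.0232)
step 2: x0=(-1.0984, -1.3502) x1=(-0.3746, -1.7846) x2=(1.3468, 0.0465)
step 3: x0=(-1.0708, -1.3234) x1=(-0.4029, -1.7644) x2=(1.3502, 0.0697)
step 4: x0=(-1.0551, -1.2887) x1=(-0.4159, -1.7542) x2=(1.3536, 0.0930)
step 5: x0=(-1.0541, -1.2434) x1=(-0.4102, -1.7576) x2=(1.3570, 0.1162)
step 6: x0=(-1.0589, -1.1933) x1=(-0.3969, -1.7670) x2=(1.3604, 0.1394)
step 7: x0=(-1.0643, -1.1428) x1=(-0.3829, -1.7771) x2=(1.3637, 0.1626)
step 8: x0=(-1.0686, -1.0932) x1=(-0.3704, -1.7858) x2=(1.3671, 0.1859)
step 9: x0=(-1.0716, -1.0450) x1=(-0.3595, -1.7929) x2=(1.3705, 0.2091)
step 10: x0=(-1.0734, -0.9980) x1=(-0.3501, -1.7984) x2=(1.3739, 0.2323)
step 11: x0=(-1.0743, -0.9521) x1=(-0.3419, -1.8025) x2=(1.3772, 0.2555)
step 12: x0=(-1.0743, -0.9070) x1=(-0.3347, -1.8055) x2=(1.3806, 0.2787)
step 13: x0=(-1.0738, -0.8628) x1=(-0.3283, -1.8074) x2=(1.3839, 0.3019)
step 14: x0=(-1.0727, -0.8191) x1=(-0.3226, -1.8086) x2=(1.3873, 0.3251)
step 15: x0=(-1.0712, -0.7760) x1=(-0.3174, -1.8091) x2=(1.3906, 0.3483)
step 16: x0=(-1.0694, -0.7334) x1=(-0.3126, -1.8090) x2=(1.3940, 0.3715)

2.6998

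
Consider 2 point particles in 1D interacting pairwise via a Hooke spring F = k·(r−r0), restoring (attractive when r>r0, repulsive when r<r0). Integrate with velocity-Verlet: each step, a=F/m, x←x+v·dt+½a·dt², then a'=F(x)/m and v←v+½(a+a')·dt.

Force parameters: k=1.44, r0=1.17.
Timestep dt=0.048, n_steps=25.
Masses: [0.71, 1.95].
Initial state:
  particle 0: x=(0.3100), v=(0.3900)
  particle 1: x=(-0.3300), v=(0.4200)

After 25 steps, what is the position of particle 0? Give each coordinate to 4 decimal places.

step 0: x0=(0.3100) x1=(-0.3300)
step 1: x0=(0.3300) x1=(-0.3103)
step 2: x0=(0.3524) x1=(-0.2915)
step 3: x0=(0.3773) x1=(-0.2736)
step 4: x0=(0.4046) x1=(-0.2565)
step 5: x0=(0.4343) x1=(-0.2404)
step 6: x0=(0.4663) x1=(-0.2251)
step 7: x0=(0.5006) x1=(-0.2106)
step 8: x0=(0.5369) x1=(-0.1968)
step 9: x0=(0.5754) x1=(-0.1838)
step 10: x0=(0.6157) x1=(-0.1716)
step 11: x0=(0.6579) x1=(-0.1599)
step 12: x0=(0.7016) x1=(-0.1489)
step 13: x0=(0.7469) x1=(-0.1384)
step 14: x0=(0.7935) x1=(-0.1284)
step 15: x0=(0.8413) x1=(-0.1188)
step 16: x0=(0.8900) x1=(-0.1096)
step 17: x0=(0.9396) x1=(-0.1006)
step 18: x0=(0.9897) x1=(-0.0919)
step 19: x0=(1.0403) x1=(-0.0834)
step 20: x0=(1.0911) x1=(-0.0749)
step 21: x0=(1.1419) x1=(-0.0664)
step 22: x0=(1.1925) x1=(-0.0578)
step 23: x0=(1.2427) x1=(-0.0492)
step 24: x0=(1.2924) x1=(-0.0403)
step 25: x0=(1.3413) x1=(-0.0311)

(1.3413)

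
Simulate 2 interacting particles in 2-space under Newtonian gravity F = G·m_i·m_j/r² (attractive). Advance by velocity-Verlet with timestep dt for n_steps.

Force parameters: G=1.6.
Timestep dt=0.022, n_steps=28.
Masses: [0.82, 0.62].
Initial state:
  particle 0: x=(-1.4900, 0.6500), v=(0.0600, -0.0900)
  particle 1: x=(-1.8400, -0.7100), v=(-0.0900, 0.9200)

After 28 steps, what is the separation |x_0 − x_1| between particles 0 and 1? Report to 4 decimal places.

step 0: x0=(-1.4900, 0.6500) x1=(-1.8400, -0.7100)
step 1: x0=(-1.4887, 0.6479) x1=(-1.8419, -0.6896)
step 2: x0=(-1.4875, 0.6456) x1=(-1.8438, -0.6689)
step 3: x0=(-1.4863, 0.6430) x1=(-1.8456, -0.6478)
step 4: x0=(-1.4852, 0.6401) x1=(-1.8472, -0.6265)
step 5: x0=(-1.4842, 0.6370) x1=(-1.8488, -0.6047)
step 6: x0=(-1.4833, 0.6336) x1=(-1.8503, -0.5826)
step 7: x0=(-1.4825, 0.6299) x1=(-1.8516, -0.5601)
step 8: x0=(-1.4817, 0.6260) x1=(-1.8528, -0.5373)
step 9: x0=(-1.4811, 0.6217) x1=(-1.8539, -0.5140)
step 10: x0=(-1.4805, 0.6171) x1=(-1.8549, -0.4903)
step 11: x0=(-1.4801, 0.6122) x1=(-1.8557, -0.4661)
step 12: x0=(-1.4798, 0.6069) x1=(-1.8564, -0.4415)
step 13: x0=(-1.4796, 0.6013) x1=(-1.8568, -0.4165)
step 14: x0=(-1.4795, 0.5952) x1=(-1.8571, -0.3909)
step 15: x0=(-1.4796, 0.5888) x1=(-1.8572, -0.3648)
step 16: x0=(-1.4799, 0.5820) x1=(-1.8571, -0.3381)
step 17: x0=(-1.4804, 0.5747) x1=(-1.8567, -0.3108)
step 18: x0=(-1.4810, 0.5669) x1=(-1.8561, -0.2829)
step 19: x0=(-1.4819, 0.5586) x1=(-1.8551, -0.2543)
step 20: x0=(-1.4831, 0.5498) x1=(-1.8538, -0.2250)
step 21: x0=(-1.4845, 0.5404) x1=(-1.8522, -0.1949)
step 22: x0=(-1.4862, 0.5303) x1=(-1.8501, -0.1640)
step 23: x0=(-1.4883, 0.5196) x1=(-1.8476, -0.1322)
step 24: x0=(-1.4909, 0.5081) x1=(-1.8445, -0.0994)
step 25: x0=(-1.4939, 0.4957) x1=(-1.8407, -0.0654)
step 26: x0=(-1.4975, 0.4824) x1=(-1.8362, -0.0302)
step 27: x0=(-1.5018, 0.4681) x1=(-1.8308, 0.0064)
step 28: x0=(-1.5069, 0.4525) x1=(-1.8242, 0.0446)

0.5168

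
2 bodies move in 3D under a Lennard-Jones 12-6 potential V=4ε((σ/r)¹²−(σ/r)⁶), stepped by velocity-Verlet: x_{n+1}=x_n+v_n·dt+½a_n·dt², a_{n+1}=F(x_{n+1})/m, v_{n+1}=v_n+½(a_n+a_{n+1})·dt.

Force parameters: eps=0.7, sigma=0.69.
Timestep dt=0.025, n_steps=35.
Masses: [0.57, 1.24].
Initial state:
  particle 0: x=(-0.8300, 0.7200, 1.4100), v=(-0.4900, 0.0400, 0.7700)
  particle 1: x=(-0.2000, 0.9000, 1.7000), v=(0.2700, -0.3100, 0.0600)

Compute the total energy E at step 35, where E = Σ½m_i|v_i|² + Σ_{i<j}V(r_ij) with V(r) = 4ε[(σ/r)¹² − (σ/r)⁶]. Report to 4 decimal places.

-0.1147

step 0: x0=(-0.8300, 0.7200, 1.4100) x1=(-0.2000, 0.9000, 1.7000)
step 1: x0=(-0.8476, 0.7195, 1.4268) x1=(-0.1908, 0.8930, 1.7026)
step 2: x0=(-0.8713, 0.7173, 1.4410) x1=(-0.1788, 0.8866, 1.7064)
step 3: x0=(-0.8964, 0.7149, 1.4547) x1=(-0.1661, 0.8805, 1.7105)
step 4: x0=(-0.9203, 0.7126, 1.4688) x1=(-0.1540, 0.8742, 1.7144)
step 5: x0=(-0.9421, 0.7109, 1.4836) x1=(-0.1429, 0.8677, 1.7179)
step 6: x0=(-0.9614, 0.7096, 1.4991) x1=(-0.1329, 0.8610, 1.7211)
step 7: x0=(-0.9782, 0.7088, 1.5153) x1=(-0.1241, 0.8541, 1.7240)
step 8: x0=(-0.9925, 0.7084, 1.5321) x1=(-0.1164, 0.8470, 1.7267)
step 9: x0=(-1.0045, 0.7084, 1.5494) x1=(-0.1097, 0.8397, 1.7291)
step 10: x0=(-1.0143, 0.7086, 1.5671) x1=(-0.1041, 0.8323, 1.7313)
step 11: x0=(-1.0220, 0.7092, 1.5853) x1=(-0.0994, 0.8248, 1.7333)
step 12: x0=(-1.0276, 0.7101, 1.6037) x1=(-0.0957, 0.8171, 1.7351)
step 13: x0=(-1.0313, 0.7111, 1.6225) x1=(-0.0929, 0.8093, 1.7369)
step 14: x0=(-1.0329, 0.7124, 1.6414) x1=(-0.0911, 0.8014, 1.7385)
step 15: x0=(-1.0326, 0.7139, 1.6606) x1=(-0.0901, 0.7935, 1.7400)
step 16: x0=(-1.0303, 0.7155, 1.6800) x1=(-0.0900, 0.7854, 1.7415)
step 17: x0=(-1.0259, 0.7173, 1.6995) x1=(-0.0909, 0.7773, 1.7429)
step 18: x0=(-1.0194, 0.7192, 1.7191) x1=(-0.0928, 0.7691, 1.7442)
step 19: x0=(-1.0107, 0.7212, 1.7387) x1=(-0.0957, 0.7609, 1.7455)
step 20: x0=(-0.9996, 0.7234, 1.7584) x1=(-0.0996, 0.7526, 1.7468)
step 21: x0=(-0.9861, 0.7256, 1.7780) x1=(-0.1047, 0.7443, 1.7482)
step 22: x0=(-0.9700, 0.7279, 1.7976) x1=(-0.1110, 0.7360, 1.7495)
step 23: x0=(-0.9513, 0.7302, 1.8170) x1=(-0.1185, 0.7276, 1.7510)
step 24: x0=(-0.9300, 0.7325, 1.8361) x1=(-0.1272, 0.7193, 1.7525)
step 25: x0=(-0.9067, 0.7347, 1.8551) x1=(-0.1368, 0.7110, 1.7541)
step 26: x0=(-0.8832, 0.7370, 1.8741) x1=(-0.1464, 0.7027, 1.7557)
step 27: x0=(-0.8634, 0.7394, 1.8937) x1=(-0.1544, 0.6942, 1.7571)
step 28: x0=(-0.8531, 0.7424, 1.9150) x1=(-0.1580, 0.6856, 1.7576)
step 29: x0=(-0.8553, 0.7465, 1.9392) x1=(-0.1559, 0.6764, 1.7568)
step 30: x0=(-0.8659, 0.7514, 1.9657) x1=(-0.1499, 0.6669, 1.7550)
step 31: x0=(-0.8794, 0.7566, 1.9929) x1=(-0.1426, 0.6572, 1.7529)
step 32: x0=(-0.8924, 0.7618, 2.0200) x1=(-0.1355, 0.6475, 1.7508)
step 33: x0=(-0.9034, 0.7666, 2.0464) x1=(-0.1293, 0.6380, 1.7490)
step 34: x0=(-0.9120, 0.7711, 2.0719) x1=(-0.1243, 0.6286, 1.7476)
step 35: x0=(-0.9182, 0.7751, 2.0963) x1=(-0.1203, 0.6195, 1.7467)
step 0 velocities: v0=(-0.4900, 0.0400, 0.7700) v1=(0.2700, -0.3100, 0.0600)
step 0: KE=0.3449, PE=-0.4522, E=-0.1073
step 35 velocities: v0=(-0.2011, 0.1522, 0.9584) v1=(0.1372, -0.3616, -0.0266)
step 35: KE=0.3731, PE=-0.4878, E=-0.1147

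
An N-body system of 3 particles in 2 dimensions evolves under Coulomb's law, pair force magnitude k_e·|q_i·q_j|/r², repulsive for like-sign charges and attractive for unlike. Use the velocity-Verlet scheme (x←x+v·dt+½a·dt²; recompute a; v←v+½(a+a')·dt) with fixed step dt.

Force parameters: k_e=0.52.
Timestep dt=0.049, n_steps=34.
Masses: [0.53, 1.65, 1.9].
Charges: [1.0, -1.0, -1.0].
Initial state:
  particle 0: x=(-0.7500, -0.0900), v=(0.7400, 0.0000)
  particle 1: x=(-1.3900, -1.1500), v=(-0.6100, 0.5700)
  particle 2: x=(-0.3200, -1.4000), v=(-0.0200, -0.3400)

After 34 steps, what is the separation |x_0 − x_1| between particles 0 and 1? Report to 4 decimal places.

step 0: x0=(-0.7500, -0.0900) x1=(-1.3900, -1.1500) x2=(-0.3200, -1.4000)
step 1: x0=(-0.7139, -0.0912) x1=(-1.4201, -1.1218) x2=(-0.3208, -1.4166)
step 2: x0=(-0.6784, -0.0949) x1=(-1.4504, -1.0930) x2=(-0.3211, -1.4329)
step 3: x0=(-0.6434, -0.1009) x1=(-1.4810, -1.0637) x2=(-0.3212, -1.4491)
step 4: x0=(-0.6091, -0.1093) x1=(-1.5118, -1.0339) x2=(-0.3208, -1.4651)
step 5: x0=(-0.5756, -0.1198) x1=(-1.5427, -1.0036) x2=(-0.3202, -1.4808)
step 6: x0=(-0.5428, -0.1324) x1=(-1.5736, -0.9729) x2=(-0.3193, -1.4964)
step 7: x0=(-0.5108, -0.1472) x1=(-1.6047, -0.9417) x2=(-0.3181, -1.5118)
step 8: x0=(-0.4797, -0.1639) x1=(-1.6357, -0.9101) x2=(-0.3166, -1.5269)
step 9: x0=(-0.4496, -0.1825) x1=(-1.6667, -0.8782) x2=(-0.3149, -1.5419)
step 10: x0=(-0.4203, -0.2029) x1=(-1.6977, -0.8459) x2=(-0.3130, -1.5566)
step 11: x0=(-0.3919, -0.2252) x1=(-1.7286, -0.8133) x2=(-0.3108, -1.5711)
step 12: x0=(-0.3645, -0.2492) x1=(-1.7595, -0.7804) x2=(-0.3085, -1.5854)
step 13: x0=(-0.3381, -0.2749) x1=(-1.7903, -0.7473) x2=(-0.3060, -1.5994)
step 14: x0=(-0.3125, -0.3022) x1=(-1.8210, -0.7140) x2=(-0.3032, -1.6131)
step 15: x0=(-0.2879, -0.3312) x1=(-1.8516, -0.6804) x2=(-0.3004, -1.6266)
step 16: x0=(-0.2642, -0.3618) x1=(-1.8822, -0.6467) x2=(-0.2973, -1.6398)
step 17: x0=(-0.2413, -0.3939) x1=(-1.9126, -0.6128) x2=(-0.2940, -1.6527)
step 18: x0=(-0.2194, -0.4277) x1=(-1.9429, -0.5787) x2=(-0.2906, -1.6652)
step 19: x0=(-0.1983, -0.4630) x1=(-1.9732, -0.5445) x2=(-0.2871, -1.6774)
step 20: x0=(-0.1781, -0.5000) x1=(-2.0033, -0.5102) x2=(-0.2833, -1.6893)
step 21: x0=(-0.1588, -0.5386) x1=(-2.0334, -0.4758) x2=(-0.2794, -1.7008)
step 22: x0=(-0.1403, -0.5789) x1=(-2.0634, -0.4414) x2=(-0.2754, -1.7119)
step 23: x0=(-0.1226, -0.6210) x1=(-2.0934, -0.4068) x2=(-0.2711, -1.7226)
step 24: x0=(-0.1058, -0.6649) x1=(-2.1232, -0.3722) x2=(-0.2667, -1.7328)
step 25: x0=(-0.0899, -0.7107) x1=(-2.1530, -0.3375) x2=(-0.2621, -1.7426)
step 26: x0=(-0.0748, -0.7585) x1=(-2.1827, -0.3028) x2=(-0.2573, -1.7518)
step 27: x0=(-0.0607, -0.8085) x1=(-2.2124, -0.2680) x2=(-0.2523, -1.7605)
step 28: x0=(-0.0475, -0.8609) x1=(-2.2420, -0.2332) x2=(-0.2471, -1.7685)
step 29: x0=(-0.0353, -0.9157) x1=(-2.2716, -0.1983) x2=(-0.2416, -1.7759)
step 30: x0=(-0.0242, -0.9734) x1=(-2.3012, -0.1634) x2=(-0.2359, -1.7825)
step 31: x0=(-0.0144, -1.0342) x1=(-2.3307, -0.1285) x2=(-0.2298, -1.7882)
step 32: x0=(-0.0060, -1.0985) x1=(-2.3601, -0.0936) x2=(-0.2234, -1.7930)
step 33: x0=(0.0008, -1.1670) x1=(-2.3896, -0.0587) x2=(-0.2165, -1.7967)
step 34: x0=(0.0055, -1.2403) x1=(-2.4190, -0.0237) x2=(-0.2091, -1.7990)

2.7126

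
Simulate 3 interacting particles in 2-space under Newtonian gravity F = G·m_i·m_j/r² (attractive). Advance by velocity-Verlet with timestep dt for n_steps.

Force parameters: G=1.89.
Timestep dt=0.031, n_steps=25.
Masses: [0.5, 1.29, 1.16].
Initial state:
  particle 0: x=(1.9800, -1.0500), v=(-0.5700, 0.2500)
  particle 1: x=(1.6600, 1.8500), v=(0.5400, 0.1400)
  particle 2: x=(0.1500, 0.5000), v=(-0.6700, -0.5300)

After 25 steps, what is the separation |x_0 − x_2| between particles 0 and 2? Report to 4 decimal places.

step 0: x0=(1.9800, -1.0500) x1=(1.6600, 1.8500) x2=(0.1500, 0.5000)
step 1: x0=(1.9622, -1.0420) x1=(1.6766, 1.8541) x2=(0.1295, 0.4837)
step 2: x0=(1.9440, -1.0335) x1=(1.6928, 1.8578) x2=(0.1095, 0.4677)
step 3: x0=(1.9256, -1.0244) x1=(1.7086, 1.8611) x2=(0.0901, 0.4519)
step 4: x0=(1.9068, -1.0149) x1=(1.7241, 1.8639) x2=(0.0712, 0.4363)
step 5: x0=(1.8877, -1.0048) x1=(1.7393, 1.8664) x2=(0.0527, 0.4210)
step 6: x0=(1.8683, -0.9942) x1=(1.7542, 1.8684) x2=(0.0348, 0.4059)
step 7: x0=(1.8486, -0.9831) x1=(1.7687, 1.8701) x2=(0.0174, 0.3910)
step 8: x0=(1.8285, -0.9715) x1=(1.7830, 1.8714) x2=(0.0004, 0.3762)
step 9: x0=(1.8081, -0.9593) x1=(1.7969, 1.8724) x2=(-0.0161, 0.3616)
step 10: x0=(1.7874, -0.9466) x1=(1.8106, 1.8730) x2=(-0.0321, 0.3472)
step 11: x0=(1.7663, -0.9333) x1=(1.8240, 1.8733) x2=(-0.0477, 0.3330)
step 12: x0=(1.7449, -0.9195) x1=(1.8371, 1.8732) x2=(-0.0628, 0.3188)
step 13: x0=(1.7231, -0.9052) x1=(1.8499, 1.8727) x2=(-0.0775, 0.3049)
step 14: x0=(1.7010, -0.8903) x1=(1.8625, 1.8720) x2=(-0.0917, 0.2910)
step 15: x0=(1.6785, -0.8748) x1=(1.8747, 1.8709) x2=(-0.1054, 0.2773)
step 16: x0=(1.6556, -0.8588) x1=(1.8868, 1.8695) x2=(-0.1187, 0.2637)
step 17: x0=(1.6323, -0.8422) x1=(1.8985, 1.8677) x2=(-0.1315, 0.2503)
step 18: x0=(1.6087, -0.8251) x1=(1.9101, 1.8657) x2=(-0.1439, 0.2369)
step 19: x0=(1.5847, -0.8074) x1=(1.9213, 1.8633) x2=(-0.1558, 0.2236)
step 20: x0=(1.5603, -0.7890) x1=(1.9323, 1.8606) x2=(-0.1673, 0.2104)
step 21: x0=(1.5354, -0.7701) x1=(1.9431, 1.8577) x2=(-0.1783, 0.1973)
step 22: x0=(1.5102, -0.7506) x1=(1.9536, 1.8544) x2=(-0.1889, 0.1843)
step 23: x0=(1.4845, -0.7305) x1=(1.9638, 1.8508) x2=(-0.1990, 0.1714)
step 24: x0=(1.4583, -0.7098) x1=(1.9739, 1.8469) x2=(-0.2087, 0.1585)
step 25: x0=(1.4317, -0.6885) x1=(1.9836, 1.8427) x2=(-0.2178, 0.1457)

1.8485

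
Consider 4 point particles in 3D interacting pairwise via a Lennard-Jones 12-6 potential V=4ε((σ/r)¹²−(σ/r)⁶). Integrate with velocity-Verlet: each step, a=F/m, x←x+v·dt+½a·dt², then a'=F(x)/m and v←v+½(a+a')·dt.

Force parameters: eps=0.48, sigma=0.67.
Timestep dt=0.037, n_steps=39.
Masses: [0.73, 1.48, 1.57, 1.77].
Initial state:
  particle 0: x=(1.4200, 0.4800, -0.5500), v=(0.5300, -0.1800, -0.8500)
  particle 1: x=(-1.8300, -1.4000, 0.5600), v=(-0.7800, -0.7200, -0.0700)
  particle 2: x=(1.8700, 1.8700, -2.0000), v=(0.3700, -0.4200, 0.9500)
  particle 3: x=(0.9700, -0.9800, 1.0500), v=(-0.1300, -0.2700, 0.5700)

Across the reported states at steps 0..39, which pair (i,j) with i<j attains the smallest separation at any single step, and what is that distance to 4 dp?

pair (0,2), distance 1.1844

step 0: x0=(1.4200, 0.4800, -0.5500) x1=(-1.8300, -1.4000, 0.5600) x2=(1.8700, 1.8700, -2.0000) x3=(0.9700, -0.9800, 1.0500)
step 1: x0=(1.4396, 0.4733, -0.5815) x1=(-1.8589, -1.4266, 0.5574) x2=(1.8837, 1.8545, -1.9648) x3=(0.9652, -0.9900, 1.0711)
step 2: x0=(1.4592, 0.4667, -0.6129) x1=(-1.8877, -1.4533, 0.5548) x2=(1.8974, 1.8389, -1.9297) x3=(0.9604, -1.0000, 1.0922)
step 3: x0=(1.4788, 0.4600, -0.6444) x1=(-1.9166, -1.4799, 0.5522) x2=(1.9111, 1.8234, -1.8945) x3=(0.9556, -1.0100, 1.1133)
step 4: x0=(1.4985, 0.4534, -0.6758) x1=(-1.9454, -1.5066, 0.5496) x2=(1.9247, 1.8078, -1.8594) x3=(0.9508, -1.0199, 1.1343)
step 5: x0=(1.5181, 0.4468, -0.7073) x1=(-1.9743, -1.5332, 0.5471) x2=(1.9384, 1.7922, -1.8242) x3=(0.9460, -1.0299, 1.1554)
step 6: x0=(1.5377, 0.4402, -0.7388) x1=(-2.0031, -1.5598, 0.5445) x2=(1.9521, 1.7766, -1.7890) x3=(0.9411, -1.0399, 1.1765)
step 7: x0=(1.5574, 0.4336, -0.7704) x1=(-2.0320, -1.5865, 0.5419) x2=(1.9658, 1.7611, -1.7538) x3=(0.9363, -1.0499, 1.1976)
step 8: x0=(1.5770, 0.4271, -0.8019) x1=(-2.0609, -1.6131, 0.5393) x2=(1.9794, 1.7454, -1.7186) x3=(0.9315, -1.0599, 1.2187)
step 9: x0=(1.5967, 0.4206, -0.8335) x1=(-2.0897, -1.6398, 0.5367) x2=(1.9931, 1.7298, -1.6834) x3=(0.9267, -1.0699, 1.2397)
step 10: x0=(1.6163, 0.4142, -0.8651) x1=(-2.1186, -1.6664, 0.5341) x2=(2.0068, 1.7142, -1.6481) x3=(0.9219, -1.0798, 1.2608)
step 11: x0=(1.6360, 0.4078, -0.8968) x1=(-2.1474, -1.6930, 0.5315) x2=(2.0204, 1.6985, -1.6129) x3=(0.9171, -1.0898, 1.2819)
step 12: x0=(1.6558, 0.4016, -0.9285) x1=(-2.1763, -1.7197, 0.5289) x2=(2.0340, 1.6827, -1.5776) x3=(0.9123, -1.0998, 1.3030)
step 13: x0=(1.6755, 0.3954, -0.9602) x1=(-2.2051, -1.7463, 0.5263) x2=(2.0477, 1.6670, -1.5423) x3=(0.9075, -1.1098, 1.3240)
step 14: x0=(1.6953, 0.3893, -0.9920) x1=(-2.2340, -1.7730, 0.5237) x2=(2.0613, 1.6511, -1.5069) x3=(0.9027, -1.1198, 1.3451)
step 15: x0=(1.7151, 0.3834, -1.0239) x1=(-2.2628, -1.7996, 0.5212) x2=(2.0748, 1.6352, -1.4716) x3=(0.8979, -1.1297, 1.3662)
step 16: x0=(1.7350, 0.3777, -1.0559) x1=(-2.2917, -1.8262, 0.5186) x2=(2.0884, 1.6192, -1.4362) x3=(0.8930, -1.1397, 1.3873)
step 17: x0=(1.7550, 0.3722, -1.0879) x1=(-2.3206, -1.8529, 0.5160) x2=(2.1019, 1.6031, -1.4008) x3=(0.8882, -1.1497, 1.4083)
step 18: x0=(1.7750, 0.3670, -1.1199) x1=(-2.3494, -1.8795, 0.5134) x2=(2.1154, 1.5869, -1.3653) x3=(0.8834, -1.1597, 1.4294)
step 19: x0=(1.7951, 0.3620, -1.1521) x1=(-2.3783, -1.9061, 0.5108) x2=(2.1289, 1.5706, -1.3298) x3=(0.8786, -1.1696, 1.4505)
step 20: x0=(1.8153, 0.3574, -1.1842) x1=(-2.4071, -1.9328, 0.5082) x2=(2.1423, 1.5540, -1.2943) x3=(0.8738, -1.1796, 1.4716)
step 21: x0=(1.8356, 0.3532, -1.2164) x1=(-2.4360, -1.9594, 0.5056) x2=(2.1556, 1.5373, -1.2588) x3=(0.8690, -1.1896, 1.4926)
step 22: x0=(1.8560, 0.3494, -1.2487) x1=(-2.4648, -1.9861, 0.5030) x2=(2.1689, 1.5205, -1.2233) x3=(0.8642, -1.1996, 1.5137)
step 23: x0=(1.8766, 0.3461, -1.2809) x1=(-2.4937, -2.0127, 0.5004) x2=(2.1822, 1.5034, -1.1877) x3=(0.8594, -1.2096, 1.5348)
step 24: x0=(1.8972, 0.3433, -1.3131) x1=(-2.5225, -2.0393, 0.4979) x2=(2.1954, 1.4860, -1.1522) x3=(0.8546, -1.2195, 1.5558)
step 25: x0=(1.9180, 0.3409, -1.3452) x1=(-2.5514, -2.0660, 0.4953) x2=(2.2085, 1.4684, -1.1167) x3=(0.8498, -1.2295, 1.5769)
step 26: x0=(1.9390, 0.3392, -1.3772) x1=(-2.5802, -2.0926, 0.4927) x2=(2.2216, 1.4506, -1.0813) x3=(0.8449, -1.2395, 1.5980)
step 27: x0=(1.9601, 0.3379, -1.4090) x1=(-2.6091, -2.1193, 0.4901) x2=(2.2346, 1.4326, -1.0460) x3=(0.8401, -1.2495, 1.6191)
step 28: x0=(1.9813, 0.3371, -1.4407) x1=(-2.6379, -2.1459, 0.4875) x2=(2.2475, 1.4143, -1.0107) x3=(0.8353, -1.2594, 1.6401)
step 29: x0=(2.0026, 0.3368, -1.4722) x1=(-2.6668, -2.1725, 0.4849) x2=(2.2604, 1.3957, -0.9755) x3=(0.8305, -1.2694, 1.6612)
step 30: x0=(2.0240, 0.3370, -1.5035) x1=(-2.6956, -2.1992, 0.4823) x2=(2.2732, 1.3770, -0.9404) x3=(0.8257, -1.2794, 1.6823)
step 31: x0=(2.0456, 0.3376, -1.5345) x1=(-2.7245, -2.2258, 0.4797) x2=(2.2860, 1.3581, -0.9054) x3=(0.8209, -1.2894, 1.7033)
step 32: x0=(2.0672, 0.3386, -1.5653) x1=(-2.7533, -2.2524, 0.4771) x2=(2.2988, 1.3390, -0.8705) x3=(0.8161, -1.2994, 1.7244)
step 33: x0=(2.0889, 0.3399, -1.5959) x1=(-2.7822, -2.2791, 0.4746) x2=(2.3115, 1.3197, -0.8358) x3=(0.8113, -1.3093, 1.7455)
step 34: x0=(2.1107, 0.3415, -1.6263) x1=(-2.8111, -2.3057, 0.4720) x2=(2.3242, 1.3003, -0.8011) x3=(0.8065, -1.3193, 1.7665)
step 35: x0=(2.1325, 0.3434, -1.6564) x1=(-2.8399, -2.3324, 0.4694) x2=(2.3368, 1.2808, -0.7665) x3=(0.8017, -1.3293, 1.7876)
step 36: x0=(2.1543, 0.3455, -1.6864) x1=(-2.8688, -2.3590, 0.4668) x2=(2.3494, 1.2612, -0.7321) x3=(0.7968, -1.3393, 1.8087)
step 37: x0=(2.1762, 0.3477, -1.7162) x1=(-2.8976, -2.3856, 0.4642) x2=(2.3621, 1.2415, -0.6977) x3=(0.7920, -1.3492, 1.8298)
step 38: x0=(2.1982, 0.3500, -1.7458) x1=(-2.9265, -2.4123, 0.4616) x2=(2.3747, 1.2217, -0.6634) x3=(0.7872, -1.3592, 1.8508)
step 39: x0=(2.2201, 0.3525, -1.7753) x1=(-2.9553, -2.4389, 0.4590) x2=(2.3873, 1.2019, -0.6291) x3=(0.7824, -1.3692, 1.8719)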